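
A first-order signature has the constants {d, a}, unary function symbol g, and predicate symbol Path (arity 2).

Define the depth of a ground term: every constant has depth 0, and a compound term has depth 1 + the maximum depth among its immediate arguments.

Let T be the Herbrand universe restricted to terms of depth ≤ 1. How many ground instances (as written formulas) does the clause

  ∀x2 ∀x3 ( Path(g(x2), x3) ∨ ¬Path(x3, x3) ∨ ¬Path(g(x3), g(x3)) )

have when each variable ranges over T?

16

Ground terms of depth ≤ 1:
  Write N_k for the number of ground terms of depth ≤ k. A term of depth ≤ k is either a constant or a function symbol applied to arguments of depth ≤ k−1, so N_k = 2 + N_{k-1}.
  N_0 = 2
  N_1 = 2 + 2 = 4
So there are 4 ground terms available for substitution.
There are 2 variables to instantiate (x2, x3), each occurring in at least one literal, so different choices give different ground instances.
Number of ground instances = 4^2 = 16.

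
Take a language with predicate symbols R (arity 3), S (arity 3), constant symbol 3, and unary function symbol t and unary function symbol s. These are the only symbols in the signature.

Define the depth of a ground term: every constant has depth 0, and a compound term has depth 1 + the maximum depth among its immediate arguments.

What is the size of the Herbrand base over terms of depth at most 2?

686

First count ground terms of depth ≤ 2.
If N_k denotes the number of depth-≤k ground terms, the 1 constant gives N_0 = 1, and each function symbol of arity r contributes N_{k-1}^r new terms at level k: N_k = 1 + N_{k-1} + N_{k-1}.
N_0 = 1
N_1 = 1 + 1 + 1 = 3
N_2 = 1 + 3 + 3 = 7
Explicitly: 3, t(3), t(t(3)), t(s(3)), s(3), s(t(3)), s(s(3)).
So |H| = 7.
A ground atom is a predicate applied to a tuple of terms from H, so the count is the sum over predicates of |H|^arity:
  R: 7^3 = 343;  S: 7^3 = 343
Total ground atoms: 343 + 343 = 686.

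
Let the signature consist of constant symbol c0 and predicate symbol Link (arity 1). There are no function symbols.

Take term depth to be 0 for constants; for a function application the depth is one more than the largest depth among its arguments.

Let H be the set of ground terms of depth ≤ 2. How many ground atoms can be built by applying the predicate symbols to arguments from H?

1

First count ground terms of depth ≤ 2.
With no function symbols every ground term is a constant, so there is exactly 1 ground term at every depth bound.
N_0 = 1
N_1 = 1
N_2 = 1
Explicitly: c0.
So |H| = 1.
A ground atom is a predicate applied to a tuple of terms from H, so the count is the sum over predicates of |H|^arity:
  Link: 1
Total ground atoms: 1.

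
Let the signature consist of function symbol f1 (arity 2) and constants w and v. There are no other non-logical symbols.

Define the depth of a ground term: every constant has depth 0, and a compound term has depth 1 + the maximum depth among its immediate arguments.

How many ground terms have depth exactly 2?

Count level by level. With function symbols f1/2, the terms of depth ≤ k are the 2 constants together with each function applied to depth-≤(k−1) tuples, so N_k = 2 + N_{k-1}^2.
N_0 = 2
N_1 = 2 + 2^2 = 6
N_2 = 2 + 6^2 = 38
Terms of depth exactly 2: N_2 − N_1 = 38 − 6 = 32.

32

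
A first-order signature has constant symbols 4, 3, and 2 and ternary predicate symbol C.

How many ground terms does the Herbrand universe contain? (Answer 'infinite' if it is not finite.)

3

There are no function symbols, so every ground term is one of the 3 constants.
The Herbrand universe is {4, 3, 2}, which is finite with 3 elements.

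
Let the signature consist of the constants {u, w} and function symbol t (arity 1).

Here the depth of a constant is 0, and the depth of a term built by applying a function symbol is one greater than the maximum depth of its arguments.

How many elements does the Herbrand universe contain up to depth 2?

6

Let N_k = |{terms of depth ≤ k}|. Then N_0 = 2 and N_k = 2 + N_{k-1} for k ≥ 1 (one summand per function symbol, arity giving the exponent).
N_0 = 2
N_1 = 2 + 2 = 4
N_2 = 2 + 4 = 6
Explicitly: u, w, t(u), t(w), t(t(u)), t(t(w)).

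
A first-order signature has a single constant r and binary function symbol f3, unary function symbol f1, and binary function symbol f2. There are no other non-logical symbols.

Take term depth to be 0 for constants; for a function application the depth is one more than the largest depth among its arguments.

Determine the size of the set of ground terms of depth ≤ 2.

37

Count level by level. With function symbols f3/2, f1/1, f2/2, the terms of depth ≤ k are the 1 constant together with each function applied to depth-≤(k−1) tuples, so N_k = 1 + N_{k-1}^2 + N_{k-1} + N_{k-1}^2.
N_0 = 1
N_1 = 1 + 1^2 + 1 + 1^2 = 4
N_2 = 1 + 4^2 + 4 + 4^2 = 37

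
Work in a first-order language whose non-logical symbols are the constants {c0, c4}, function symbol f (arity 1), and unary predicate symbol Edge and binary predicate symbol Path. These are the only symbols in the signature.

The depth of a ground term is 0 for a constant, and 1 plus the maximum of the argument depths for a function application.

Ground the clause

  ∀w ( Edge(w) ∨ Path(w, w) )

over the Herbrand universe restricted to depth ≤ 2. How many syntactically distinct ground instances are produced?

Ground terms of depth ≤ 2:
  Write N_k for the number of ground terms of depth ≤ k. A term of depth ≤ k is either a constant or a function symbol applied to arguments of depth ≤ k−1, so N_k = 2 + N_{k-1}.
  N_0 = 2
  N_1 = 2 + 2 = 4
  N_2 = 2 + 4 = 6
So there are 6 ground terms available for substitution.
The clause has 1 distinct variable (w), which appears in the body. In the free term algebra distinct substitutions yield syntactically distinct ground instances.
Number of ground instances = 6.

6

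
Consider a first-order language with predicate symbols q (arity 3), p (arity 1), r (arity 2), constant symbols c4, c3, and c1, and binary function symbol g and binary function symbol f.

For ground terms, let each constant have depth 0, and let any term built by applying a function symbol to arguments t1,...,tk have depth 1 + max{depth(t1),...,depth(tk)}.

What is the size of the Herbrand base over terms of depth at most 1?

First count ground terms of depth ≤ 1.
If N_k denotes the number of depth-≤k ground terms, the 3 constants give N_0 = 3, and each function symbol of arity r contributes N_{k-1}^r new terms at level k: N_k = 3 + N_{k-1}^2 + N_{k-1}^2.
N_0 = 3
N_1 = 3 + 3^2 + 3^2 = 21
So |H| = 21.
Ground atoms are formed by filling each argument slot of a predicate with a term from H, so an r-ary predicate gives |H|^r atoms:
  q: 21^3 = 9261;  p: 21;  r: 21^2 = 441
Total ground atoms: 9261 + 21 + 441 = 9723.

9723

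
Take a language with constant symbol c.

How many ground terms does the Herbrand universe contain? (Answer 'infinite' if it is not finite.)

There are no function symbols, so the only ground term is the single constant.
The Herbrand universe is {c}, finite with 1 element.

1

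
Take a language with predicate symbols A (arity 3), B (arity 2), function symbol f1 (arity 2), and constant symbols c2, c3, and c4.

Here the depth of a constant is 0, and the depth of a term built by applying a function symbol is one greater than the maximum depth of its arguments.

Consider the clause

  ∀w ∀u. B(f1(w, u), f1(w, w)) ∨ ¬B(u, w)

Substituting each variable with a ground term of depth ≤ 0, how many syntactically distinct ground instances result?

Ground terms of depth ≤ 0:
  Count level by level. With function symbols f1/2, the terms of depth ≤ k are the 3 constants together with each function applied to depth-≤(k−1) tuples, so N_k = 3 + N_{k-1}^2.
  N_0 = 3
  Explicitly: c2, c3, c4.
So there are 3 ground terms available for substitution.
Each of w, u ranges independently over the available ground terms, and distinct assignments produce distinct instances.
Number of ground instances = 3^2 = 9.

9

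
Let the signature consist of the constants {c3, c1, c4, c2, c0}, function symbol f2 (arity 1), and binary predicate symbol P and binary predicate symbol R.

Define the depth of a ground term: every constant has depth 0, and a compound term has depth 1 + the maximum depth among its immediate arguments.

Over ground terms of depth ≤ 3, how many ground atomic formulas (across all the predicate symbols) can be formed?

First count ground terms of depth ≤ 3.
Let N_k = |{terms of depth ≤ k}|. Then N_0 = 5 and N_k = 5 + N_{k-1} for k ≥ 1 (one summand per function symbol, arity giving the exponent).
N_0 = 5
N_1 = 5 + 5 = 10
N_2 = 5 + 10 = 15
N_3 = 5 + 15 = 20
So |H| = 20.
Ground atoms are formed by filling each argument slot of a predicate with a term from H, so an r-ary predicate gives |H|^r atoms:
  P: 20^2 = 400;  R: 20^2 = 400
Total ground atoms: 400 + 400 = 800.

800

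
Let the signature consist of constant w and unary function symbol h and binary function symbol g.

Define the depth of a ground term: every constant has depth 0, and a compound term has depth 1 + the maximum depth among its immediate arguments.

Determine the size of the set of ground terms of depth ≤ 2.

Count level by level. With function symbols h/1, g/2, the terms of depth ≤ k are the 1 constant together with each function applied to depth-≤(k−1) tuples, so N_k = 1 + N_{k-1} + N_{k-1}^2.
N_0 = 1
N_1 = 1 + 1 + 1^2 = 3
N_2 = 1 + 3 + 3^2 = 13

13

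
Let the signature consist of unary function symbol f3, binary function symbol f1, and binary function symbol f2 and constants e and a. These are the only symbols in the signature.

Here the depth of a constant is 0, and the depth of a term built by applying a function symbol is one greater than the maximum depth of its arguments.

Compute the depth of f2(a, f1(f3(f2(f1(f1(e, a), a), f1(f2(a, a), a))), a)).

depth(f1(e, a)) = 1 + max(0, 0) = 1
depth(f1(f1(e, a), a)) = 1 + max(1, 0) = 2
depth(f2(a, a)) = 1 + max(0, 0) = 1
depth(f1(f2(a, a), a)) = 1 + max(1, 0) = 2
depth(f2(f1(f1(e, a), a), f1(f2(a, a), a))) = 1 + max(2, 2) = 3
depth(f3(f2(f1(f1(e, a), a), f1(f2(a, a), a)))) = 1 + depth(f2(f1(f1(e, a), a), f1(f2(a, a), a))) = 1 + 3 = 4
depth(f1(f3(f2(f1(f1(e, a), a), f1(f2(a, a), a))), a)) = 1 + max(4, 0) = 5
depth(f2(a, f1(f3(f2(f1(f1(e, a), a), f1(f2(a, a), a))), a))) = 1 + max(0, 5) = 6

6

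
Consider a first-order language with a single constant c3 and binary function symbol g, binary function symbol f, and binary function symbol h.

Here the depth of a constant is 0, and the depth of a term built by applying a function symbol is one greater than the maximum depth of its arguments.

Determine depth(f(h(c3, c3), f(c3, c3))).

depth(h(c3, c3)) = 1 + max(0, 0) = 1
depth(f(c3, c3)) = 1 + max(0, 0) = 1
depth(f(h(c3, c3), f(c3, c3))) = 1 + max(1, 1) = 2

2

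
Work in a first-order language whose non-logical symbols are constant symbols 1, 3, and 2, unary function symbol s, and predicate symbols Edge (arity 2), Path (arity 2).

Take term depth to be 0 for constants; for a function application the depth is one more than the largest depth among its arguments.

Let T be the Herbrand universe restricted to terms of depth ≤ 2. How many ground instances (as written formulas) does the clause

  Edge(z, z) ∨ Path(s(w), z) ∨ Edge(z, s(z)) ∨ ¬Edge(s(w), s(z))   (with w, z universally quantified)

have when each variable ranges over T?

Ground terms of depth ≤ 2:
  Count level by level. With function symbols s/1, the terms of depth ≤ k are the 3 constants together with each function applied to depth-≤(k−1) tuples, so N_k = 3 + N_{k-1}.
  N_0 = 3
  N_1 = 3 + 3 = 6
  N_2 = 3 + 6 = 9
So there are 9 ground terms available for substitution.
There are 2 variables to instantiate (w, z), each occurring in at least one literal, so different choices give different ground instances.
Number of ground instances = 9^2 = 81.

81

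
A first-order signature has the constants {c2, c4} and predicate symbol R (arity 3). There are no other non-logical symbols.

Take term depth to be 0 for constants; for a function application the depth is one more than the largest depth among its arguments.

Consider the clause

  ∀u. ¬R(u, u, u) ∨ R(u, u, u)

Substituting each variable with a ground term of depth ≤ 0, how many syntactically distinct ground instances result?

Ground terms of depth ≤ 0:
  With no function symbols every ground term is a constant, so there are exactly 2 ground terms at every depth bound.
  N_0 = 2
  Explicitly: c2, c4.
So there are 2 ground terms available for substitution.
The body mentions the single quantified variable u; since ground terms form a free algebra, no two substitutions collapse to the same formula.
Number of ground instances = 2.

2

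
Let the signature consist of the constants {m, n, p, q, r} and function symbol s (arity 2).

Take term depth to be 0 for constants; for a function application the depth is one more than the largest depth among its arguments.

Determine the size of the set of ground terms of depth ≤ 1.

If N_k denotes the number of depth-≤k ground terms, the 5 constants give N_0 = 5, and each function symbol of arity r contributes N_{k-1}^r new terms at level k: N_k = 5 + N_{k-1}^2.
N_0 = 5
N_1 = 5 + 5^2 = 30

30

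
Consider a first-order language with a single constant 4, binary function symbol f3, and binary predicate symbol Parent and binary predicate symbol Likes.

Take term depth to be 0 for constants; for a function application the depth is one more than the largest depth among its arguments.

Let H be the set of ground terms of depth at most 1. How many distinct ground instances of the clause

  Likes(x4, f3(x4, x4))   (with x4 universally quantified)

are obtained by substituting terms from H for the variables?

Ground terms of depth ≤ 1:
  If N_k denotes the number of depth-≤k ground terms, the 1 constant gives N_0 = 1, and each function symbol of arity r contributes N_{k-1}^r new terms at level k: N_k = 1 + N_{k-1}^2.
  N_0 = 1
  N_1 = 1 + 1^2 = 2
  Explicitly: 4, f3(4, 4).
So there are 2 ground terms available for substitution.
The variable x4 ranges independently over the available ground terms, and distinct assignments produce distinct instances.
Number of ground instances = 2.

2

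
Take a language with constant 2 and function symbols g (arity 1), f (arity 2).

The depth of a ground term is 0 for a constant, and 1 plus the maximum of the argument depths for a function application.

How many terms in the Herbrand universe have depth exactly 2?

10

If N_k denotes the number of depth-≤k ground terms, the 1 constant gives N_0 = 1, and each function symbol of arity r contributes N_{k-1}^r new terms at level k: N_k = 1 + N_{k-1} + N_{k-1}^2.
N_0 = 1
N_1 = 1 + 1 + 1^2 = 3
N_2 = 1 + 3 + 3^2 = 13
Terms of depth exactly 2: N_2 − N_1 = 13 − 3 = 10.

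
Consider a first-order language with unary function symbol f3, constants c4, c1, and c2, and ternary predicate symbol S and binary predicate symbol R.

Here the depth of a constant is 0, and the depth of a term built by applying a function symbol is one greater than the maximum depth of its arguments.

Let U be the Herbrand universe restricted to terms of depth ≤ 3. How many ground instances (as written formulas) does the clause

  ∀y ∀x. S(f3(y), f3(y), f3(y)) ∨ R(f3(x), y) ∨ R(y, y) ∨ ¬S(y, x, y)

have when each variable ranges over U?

Ground terms of depth ≤ 3:
  Count level by level. With function symbols f3/1, the terms of depth ≤ k are the 3 constants together with each function applied to depth-≤(k−1) tuples, so N_k = 3 + N_{k-1}.
  N_0 = 3
  N_1 = 3 + 3 = 6
  N_2 = 3 + 6 = 9
  N_3 = 3 + 9 = 12
  Explicitly: c4, c1, c2, f3(c4), f3(c1), f3(c2), f3(f3(c4)), f3(f3(c1)), f3(f3(c2)), f3(f3(f3(c4))), f3(f3(f3(c1))), f3(f3(f3(c2))).
So there are 12 ground terms available for substitution.
The body mentions every one of the 2 quantified variables; since ground terms form a free algebra, no two substitutions collapse to the same formula.
Number of ground instances = 12^2 = 144.

144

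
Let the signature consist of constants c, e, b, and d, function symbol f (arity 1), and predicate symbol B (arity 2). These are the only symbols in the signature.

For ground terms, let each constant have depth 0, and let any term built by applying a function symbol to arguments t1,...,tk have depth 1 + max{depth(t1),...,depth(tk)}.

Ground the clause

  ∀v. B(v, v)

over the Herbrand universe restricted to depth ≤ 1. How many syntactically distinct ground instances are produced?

8

Ground terms of depth ≤ 1:
  If N_k denotes the number of depth-≤k ground terms, the 4 constants give N_0 = 4, and each function symbol of arity r contributes N_{k-1}^r new terms at level k: N_k = 4 + N_{k-1}.
  N_0 = 4
  N_1 = 4 + 4 = 8
  Explicitly: c, e, b, d, f(c), f(e), f(b), f(d).
So there are 8 ground terms available for substitution.
The body mentions the single quantified variable v; since ground terms form a free algebra, no two substitutions collapse to the same formula.
Number of ground instances = 8.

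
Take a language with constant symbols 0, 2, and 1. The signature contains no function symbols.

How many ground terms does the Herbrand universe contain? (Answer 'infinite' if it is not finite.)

There are no function symbols, so every ground term is one of the 3 constants.
The Herbrand universe is {0, 2, 1}, which is finite with 3 elements.

3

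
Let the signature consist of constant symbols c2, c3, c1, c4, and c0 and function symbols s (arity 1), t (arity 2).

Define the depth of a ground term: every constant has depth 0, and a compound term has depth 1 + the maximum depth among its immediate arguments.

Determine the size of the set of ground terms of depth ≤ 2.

1265

If N_k denotes the number of depth-≤k ground terms, the 5 constants give N_0 = 5, and each function symbol of arity r contributes N_{k-1}^r new terms at level k: N_k = 5 + N_{k-1} + N_{k-1}^2.
N_0 = 5
N_1 = 5 + 5 + 5^2 = 35
N_2 = 5 + 35 + 35^2 = 1265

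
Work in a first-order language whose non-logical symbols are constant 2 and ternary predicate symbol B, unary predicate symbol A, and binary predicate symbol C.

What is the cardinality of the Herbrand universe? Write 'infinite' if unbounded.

1

There are no function symbols, so the only ground term is the single constant.
The Herbrand universe is {2}, finite with 1 element.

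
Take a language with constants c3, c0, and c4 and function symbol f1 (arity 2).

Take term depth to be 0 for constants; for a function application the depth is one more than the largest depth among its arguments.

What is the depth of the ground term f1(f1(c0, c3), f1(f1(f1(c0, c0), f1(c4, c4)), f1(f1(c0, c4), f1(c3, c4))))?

depth(f1(c0, c3)) = 1 + max(0, 0) = 1
depth(f1(c0, c0)) = 1 + max(0, 0) = 1
depth(f1(c4, c4)) = 1 + max(0, 0) = 1
depth(f1(f1(c0, c0), f1(c4, c4))) = 1 + max(1, 1) = 2
depth(f1(c0, c4)) = 1 + max(0, 0) = 1
depth(f1(c3, c4)) = 1 + max(0, 0) = 1
depth(f1(f1(c0, c4), f1(c3, c4))) = 1 + max(1, 1) = 2
depth(f1(f1(f1(c0, c0), f1(c4, c4)), f1(f1(c0, c4), f1(c3, c4)))) = 1 + max(2, 2) = 3
depth(f1(f1(c0, c3), f1(f1(f1(c0, c0), f1(c4, c4)), f1(f1(c0, c4), f1(c3, c4))))) = 1 + max(1, 3) = 4

4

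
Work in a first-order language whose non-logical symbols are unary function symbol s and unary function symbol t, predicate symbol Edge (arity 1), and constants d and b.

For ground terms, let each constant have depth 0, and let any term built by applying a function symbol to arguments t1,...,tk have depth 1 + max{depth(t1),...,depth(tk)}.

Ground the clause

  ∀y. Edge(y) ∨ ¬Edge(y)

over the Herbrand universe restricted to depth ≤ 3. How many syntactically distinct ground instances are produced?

30

Ground terms of depth ≤ 3:
  Write N_k for the number of ground terms of depth ≤ k. A term of depth ≤ k is either a constant or a function symbol applied to arguments of depth ≤ k−1, so N_k = 2 + N_{k-1} + N_{k-1}.
  N_0 = 2
  N_1 = 2 + 2 + 2 = 6
  N_2 = 2 + 6 + 6 = 14
  N_3 = 2 + 14 + 14 = 30
So there are 30 ground terms available for substitution.
The clause has 1 distinct variable (y), which appears in the body. In the free term algebra distinct substitutions yield syntactically distinct ground instances.
Number of ground instances = 30.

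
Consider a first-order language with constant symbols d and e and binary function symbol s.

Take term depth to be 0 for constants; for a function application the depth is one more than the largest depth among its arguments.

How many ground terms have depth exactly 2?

Write N_k for the number of ground terms of depth ≤ k. A term of depth ≤ k is either a constant or a function symbol applied to arguments of depth ≤ k−1, so N_k = 2 + N_{k-1}^2.
N_0 = 2
N_1 = 2 + 2^2 = 6
N_2 = 2 + 6^2 = 38
Terms of depth exactly 2: N_2 − N_1 = 38 − 6 = 32.

32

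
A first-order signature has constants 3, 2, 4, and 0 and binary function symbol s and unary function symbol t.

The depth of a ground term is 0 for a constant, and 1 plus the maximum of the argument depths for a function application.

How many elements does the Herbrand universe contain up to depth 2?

Count level by level. With function symbols s/2, t/1, the terms of depth ≤ k are the 4 constants together with each function applied to depth-≤(k−1) tuples, so N_k = 4 + N_{k-1}^2 + N_{k-1}.
N_0 = 4
N_1 = 4 + 4^2 + 4 = 24
N_2 = 4 + 24^2 + 24 = 604

604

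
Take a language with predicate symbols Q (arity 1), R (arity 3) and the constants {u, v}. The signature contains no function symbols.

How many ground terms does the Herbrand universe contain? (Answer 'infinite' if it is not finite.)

2

There are no function symbols, so every ground term is one of the 2 constants.
The Herbrand universe is {u, v}, which is finite with 2 elements.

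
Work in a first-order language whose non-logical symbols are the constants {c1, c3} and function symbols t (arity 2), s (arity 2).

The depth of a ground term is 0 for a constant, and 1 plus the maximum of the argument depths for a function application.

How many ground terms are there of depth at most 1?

10

Write N_k for the number of ground terms of depth ≤ k. A term of depth ≤ k is either a constant or a function symbol applied to arguments of depth ≤ k−1, so N_k = 2 + N_{k-1}^2 + N_{k-1}^2.
N_0 = 2
N_1 = 2 + 2^2 + 2^2 = 10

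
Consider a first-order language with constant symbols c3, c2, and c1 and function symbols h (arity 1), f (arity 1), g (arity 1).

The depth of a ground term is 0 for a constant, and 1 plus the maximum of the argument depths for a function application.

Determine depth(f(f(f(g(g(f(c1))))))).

6

depth(f(c1)) = 1 + depth(c1) = 1 + 0 = 1
depth(g(f(c1))) = 1 + depth(f(c1)) = 1 + 1 = 2
depth(g(g(f(c1)))) = 1 + depth(g(f(c1))) = 1 + 2 = 3
depth(f(g(g(f(c1))))) = 1 + depth(g(g(f(c1)))) = 1 + 3 = 4
depth(f(f(g(g(f(c1)))))) = 1 + depth(f(g(g(f(c1))))) = 1 + 4 = 5
depth(f(f(f(g(g(f(c1))))))) = 1 + depth(f(f(g(g(f(c1)))))) = 1 + 5 = 6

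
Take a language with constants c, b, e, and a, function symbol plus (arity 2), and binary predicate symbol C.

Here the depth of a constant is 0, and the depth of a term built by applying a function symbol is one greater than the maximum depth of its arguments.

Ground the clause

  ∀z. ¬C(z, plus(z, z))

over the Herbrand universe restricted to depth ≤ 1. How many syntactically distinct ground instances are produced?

20

Ground terms of depth ≤ 1:
  Let N_k count ground terms of depth at most k. Each non-constant term of depth ≤ k is some function symbol applied to depth-≤(k−1) arguments, giving N_k = 4 + N_{k-1}^2.
  N_0 = 4
  N_1 = 4 + 4^2 = 20
So there are 20 ground terms available for substitution.
There is 1 variable to instantiate (z),  occurring in at least one literal, so different choices give different ground instances.
Number of ground instances = 20.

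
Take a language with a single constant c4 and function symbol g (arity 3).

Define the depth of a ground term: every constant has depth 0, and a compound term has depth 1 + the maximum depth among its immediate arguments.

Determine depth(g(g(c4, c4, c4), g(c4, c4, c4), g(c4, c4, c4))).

2

depth(g(c4, c4, c4)) = 1 + max(0, 0, 0) = 1
depth(g(g(c4, c4, c4), g(c4, c4, c4), g(c4, c4, c4))) = 1 + max(1, 1, 1) = 2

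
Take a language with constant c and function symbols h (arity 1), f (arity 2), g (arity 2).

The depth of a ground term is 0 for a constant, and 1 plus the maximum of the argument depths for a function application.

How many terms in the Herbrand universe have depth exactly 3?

Let N_k = |{terms of depth ≤ k}|. Then N_0 = 1 and N_k = 1 + N_{k-1} + N_{k-1}^2 + N_{k-1}^2 for k ≥ 1 (one summand per function symbol, arity giving the exponent).
N_0 = 1
N_1 = 1 + 1 + 1^2 + 1^2 = 4
N_2 = 1 + 4 + 4^2 + 4^2 = 37
N_3 = 1 + 37 + 37^2 + 37^2 = 2776
Terms of depth exactly 3: N_3 − N_2 = 2776 − 37 = 2739.

2739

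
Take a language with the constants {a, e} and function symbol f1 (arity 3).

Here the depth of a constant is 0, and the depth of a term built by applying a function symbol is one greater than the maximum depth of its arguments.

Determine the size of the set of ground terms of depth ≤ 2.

1002

Let N_k = |{terms of depth ≤ k}|. Then N_0 = 2 and N_k = 2 + N_{k-1}^3 for k ≥ 1 (one summand per function symbol, arity giving the exponent).
N_0 = 2
N_1 = 2 + 2^3 = 10
N_2 = 2 + 10^3 = 1002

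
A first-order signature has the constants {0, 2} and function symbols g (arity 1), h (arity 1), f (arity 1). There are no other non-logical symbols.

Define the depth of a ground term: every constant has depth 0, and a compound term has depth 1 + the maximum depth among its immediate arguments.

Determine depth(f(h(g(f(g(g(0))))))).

depth(g(0)) = 1 + depth(0) = 1 + 0 = 1
depth(g(g(0))) = 1 + depth(g(0)) = 1 + 1 = 2
depth(f(g(g(0)))) = 1 + depth(g(g(0))) = 1 + 2 = 3
depth(g(f(g(g(0))))) = 1 + depth(f(g(g(0)))) = 1 + 3 = 4
depth(h(g(f(g(g(0)))))) = 1 + depth(g(f(g(g(0))))) = 1 + 4 = 5
depth(f(h(g(f(g(g(0))))))) = 1 + depth(h(g(f(g(g(0)))))) = 1 + 5 = 6

6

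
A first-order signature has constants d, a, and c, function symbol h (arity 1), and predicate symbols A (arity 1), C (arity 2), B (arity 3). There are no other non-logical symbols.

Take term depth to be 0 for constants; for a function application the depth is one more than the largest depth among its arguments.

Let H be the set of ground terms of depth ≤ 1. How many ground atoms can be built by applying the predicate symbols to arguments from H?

258

First count ground terms of depth ≤ 1.
Count level by level. With function symbols h/1, the terms of depth ≤ k are the 3 constants together with each function applied to depth-≤(k−1) tuples, so N_k = 3 + N_{k-1}.
N_0 = 3
N_1 = 3 + 3 = 6
So |H| = 6.
Ground atoms are formed by filling each argument slot of a predicate with a term from H, so an r-ary predicate gives |H|^r atoms:
  A: 6;  C: 6^2 = 36;  B: 6^3 = 216
Total ground atoms: 6 + 36 + 216 = 258.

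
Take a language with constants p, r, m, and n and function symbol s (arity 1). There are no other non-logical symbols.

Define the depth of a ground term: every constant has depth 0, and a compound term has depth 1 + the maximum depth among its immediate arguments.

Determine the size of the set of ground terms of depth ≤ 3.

16

Let N_k count ground terms of depth at most k. Each non-constant term of depth ≤ k is some function symbol applied to depth-≤(k−1) arguments, giving N_k = 4 + N_{k-1}.
N_0 = 4
N_1 = 4 + 4 = 8
N_2 = 4 + 8 = 12
N_3 = 4 + 12 = 16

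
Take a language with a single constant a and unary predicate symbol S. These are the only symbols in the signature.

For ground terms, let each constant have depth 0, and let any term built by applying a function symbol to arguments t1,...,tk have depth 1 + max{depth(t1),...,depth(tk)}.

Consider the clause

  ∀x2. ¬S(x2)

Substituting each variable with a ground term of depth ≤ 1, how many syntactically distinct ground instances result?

Ground terms of depth ≤ 1:
  With no function symbols every ground term is a constant, so there is exactly 1 ground term at every depth bound.
  N_0 = 1
  N_1 = 1
So there is exactly 1 ground term available for substitution.
The body mentions the single quantified variable x2; since ground terms form a free algebra, no two substitutions collapse to the same formula.
Number of ground instances = 1.

1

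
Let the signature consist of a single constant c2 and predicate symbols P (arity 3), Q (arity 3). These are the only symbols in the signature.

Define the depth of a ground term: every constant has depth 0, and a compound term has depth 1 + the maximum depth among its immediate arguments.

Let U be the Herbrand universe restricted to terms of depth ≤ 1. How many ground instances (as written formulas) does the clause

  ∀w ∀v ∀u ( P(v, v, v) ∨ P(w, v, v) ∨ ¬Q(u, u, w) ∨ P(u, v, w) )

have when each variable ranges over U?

1

Ground terms of depth ≤ 1:
  With no function symbols every ground term is a constant, so there is exactly 1 ground term at every depth bound.
  N_0 = 1
  N_1 = 1
  Explicitly: c2.
So there is exactly 1 ground term available for substitution.
The clause has 3 distinct variables (w, v, u), each appearing in the body. In the free term algebra distinct substitutions yield syntactically distinct ground instances.
Number of ground instances = 1^3 = 1.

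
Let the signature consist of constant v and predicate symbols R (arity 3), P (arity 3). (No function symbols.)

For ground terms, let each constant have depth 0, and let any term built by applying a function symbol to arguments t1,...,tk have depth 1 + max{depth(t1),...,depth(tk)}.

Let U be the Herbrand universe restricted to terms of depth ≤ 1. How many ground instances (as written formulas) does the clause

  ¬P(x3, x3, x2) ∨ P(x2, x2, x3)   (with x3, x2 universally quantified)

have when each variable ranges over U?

1

Ground terms of depth ≤ 1:
  With no function symbols every ground term is a constant, so there is exactly 1 ground term at every depth bound.
  N_0 = 1
  N_1 = 1
  Explicitly: v.
So there is exactly 1 ground term available for substitution.
Each of x3, x2 ranges independently over the available ground terms, and distinct assignments produce distinct instances.
Number of ground instances = 1^2 = 1.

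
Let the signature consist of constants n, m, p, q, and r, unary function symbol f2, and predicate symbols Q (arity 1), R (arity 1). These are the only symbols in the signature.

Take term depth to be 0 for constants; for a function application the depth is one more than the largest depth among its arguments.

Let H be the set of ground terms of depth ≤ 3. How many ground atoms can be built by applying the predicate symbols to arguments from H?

40

First count ground terms of depth ≤ 3.
Count level by level. With function symbols f2/1, the terms of depth ≤ k are the 5 constants together with each function applied to depth-≤(k−1) tuples, so N_k = 5 + N_{k-1}.
N_0 = 5
N_1 = 5 + 5 = 10
N_2 = 5 + 10 = 15
N_3 = 5 + 15 = 20
So |H| = 20.
Each predicate of arity r yields |H|^r ground atoms (one per choice of an r-tuple from H):
  Q: 20;  R: 20
Total ground atoms: 20 + 20 = 40.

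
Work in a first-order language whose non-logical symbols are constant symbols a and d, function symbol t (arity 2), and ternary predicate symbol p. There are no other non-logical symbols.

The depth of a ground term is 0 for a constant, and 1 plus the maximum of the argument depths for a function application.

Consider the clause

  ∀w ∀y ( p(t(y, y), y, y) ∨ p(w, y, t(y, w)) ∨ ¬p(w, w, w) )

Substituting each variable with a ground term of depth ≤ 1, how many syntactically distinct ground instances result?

Ground terms of depth ≤ 1:
  If N_k denotes the number of depth-≤k ground terms, the 2 constants give N_0 = 2, and each function symbol of arity r contributes N_{k-1}^r new terms at level k: N_k = 2 + N_{k-1}^2.
  N_0 = 2
  N_1 = 2 + 2^2 = 6
So there are 6 ground terms available for substitution.
Each of w, y ranges independently over the available ground terms, and distinct assignments produce distinct instances.
Number of ground instances = 6^2 = 36.

36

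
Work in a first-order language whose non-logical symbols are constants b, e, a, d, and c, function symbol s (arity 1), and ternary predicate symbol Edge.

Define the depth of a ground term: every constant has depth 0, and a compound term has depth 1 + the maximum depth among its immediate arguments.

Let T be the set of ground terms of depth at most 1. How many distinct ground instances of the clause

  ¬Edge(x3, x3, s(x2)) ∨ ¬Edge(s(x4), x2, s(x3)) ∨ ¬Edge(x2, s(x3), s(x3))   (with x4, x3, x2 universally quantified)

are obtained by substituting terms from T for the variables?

Ground terms of depth ≤ 1:
  Let N_k count ground terms of depth at most k. Each non-constant term of depth ≤ k is some function symbol applied to depth-≤(k−1) arguments, giving N_k = 5 + N_{k-1}.
  N_0 = 5
  N_1 = 5 + 5 = 10
  Explicitly: b, e, a, d, c, s(b), s(e), s(a), s(d), s(c).
So there are 10 ground terms available for substitution.
The body mentions every one of the 3 quantified variables; since ground terms form a free algebra, no two substitutions collapse to the same formula.
Number of ground instances = 10^3 = 1000.

1000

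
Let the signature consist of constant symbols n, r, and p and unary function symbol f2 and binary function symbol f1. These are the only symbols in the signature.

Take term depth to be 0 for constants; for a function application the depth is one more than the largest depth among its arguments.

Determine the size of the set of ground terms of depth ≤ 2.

Let N_k = |{terms of depth ≤ k}|. Then N_0 = 3 and N_k = 3 + N_{k-1} + N_{k-1}^2 for k ≥ 1 (one summand per function symbol, arity giving the exponent).
N_0 = 3
N_1 = 3 + 3 + 3^2 = 15
N_2 = 3 + 15 + 15^2 = 243

243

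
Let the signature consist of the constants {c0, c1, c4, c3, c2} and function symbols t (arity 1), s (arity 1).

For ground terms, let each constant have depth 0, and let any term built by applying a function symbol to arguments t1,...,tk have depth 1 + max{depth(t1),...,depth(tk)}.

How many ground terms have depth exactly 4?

80

Write N_k for the number of ground terms of depth ≤ k. A term of depth ≤ k is either a constant or a function symbol applied to arguments of depth ≤ k−1, so N_k = 5 + N_{k-1} + N_{k-1}.
N_0 = 5
N_1 = 5 + 5 + 5 = 15
N_2 = 5 + 15 + 15 = 35
N_3 = 5 + 35 + 35 = 75
N_4 = 5 + 75 + 75 = 155
Terms of depth exactly 4: N_4 − N_3 = 155 − 75 = 80.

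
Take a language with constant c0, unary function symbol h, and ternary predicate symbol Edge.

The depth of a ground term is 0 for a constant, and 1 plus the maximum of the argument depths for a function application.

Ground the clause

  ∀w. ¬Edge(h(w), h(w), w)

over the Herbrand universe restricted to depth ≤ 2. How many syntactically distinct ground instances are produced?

Ground terms of depth ≤ 2:
  Let N_k = |{terms of depth ≤ k}|. Then N_0 = 1 and N_k = 1 + N_{k-1} for k ≥ 1 (one summand per function symbol, arity giving the exponent).
  N_0 = 1
  N_1 = 1 + 1 = 2
  N_2 = 1 + 2 = 3
So there are 3 ground terms available for substitution.
There is 1 variable to instantiate (w),  occurring in at least one literal, so different choices give different ground instances.
Number of ground instances = 3.

3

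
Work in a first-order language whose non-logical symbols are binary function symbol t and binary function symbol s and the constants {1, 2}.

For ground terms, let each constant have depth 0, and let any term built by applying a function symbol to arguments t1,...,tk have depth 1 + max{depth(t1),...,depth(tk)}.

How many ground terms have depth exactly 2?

Let N_k count ground terms of depth at most k. Each non-constant term of depth ≤ k is some function symbol applied to depth-≤(k−1) arguments, giving N_k = 2 + N_{k-1}^2 + N_{k-1}^2.
N_0 = 2
N_1 = 2 + 2^2 + 2^2 = 10
N_2 = 2 + 10^2 + 10^2 = 202
Terms of depth exactly 2: N_2 − N_1 = 202 − 10 = 192.

192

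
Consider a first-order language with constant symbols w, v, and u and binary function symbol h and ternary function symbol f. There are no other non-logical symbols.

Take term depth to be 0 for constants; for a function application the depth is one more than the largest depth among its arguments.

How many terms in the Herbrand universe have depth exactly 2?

Let N_k = |{terms of depth ≤ k}|. Then N_0 = 3 and N_k = 3 + N_{k-1}^2 + N_{k-1}^3 for k ≥ 1 (one summand per function symbol, arity giving the exponent).
N_0 = 3
N_1 = 3 + 3^2 + 3^3 = 39
N_2 = 3 + 39^2 + 39^3 = 60843
Terms of depth exactly 2: N_2 − N_1 = 60843 − 39 = 60804.

60804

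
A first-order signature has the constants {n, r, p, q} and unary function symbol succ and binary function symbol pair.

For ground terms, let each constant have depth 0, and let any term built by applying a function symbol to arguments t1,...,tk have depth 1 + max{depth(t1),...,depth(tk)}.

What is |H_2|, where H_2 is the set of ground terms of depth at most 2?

604

Count level by level. With function symbols succ/1, pair/2, the terms of depth ≤ k are the 4 constants together with each function applied to depth-≤(k−1) tuples, so N_k = 4 + N_{k-1} + N_{k-1}^2.
N_0 = 4
N_1 = 4 + 4 + 4^2 = 24
N_2 = 4 + 24 + 24^2 = 604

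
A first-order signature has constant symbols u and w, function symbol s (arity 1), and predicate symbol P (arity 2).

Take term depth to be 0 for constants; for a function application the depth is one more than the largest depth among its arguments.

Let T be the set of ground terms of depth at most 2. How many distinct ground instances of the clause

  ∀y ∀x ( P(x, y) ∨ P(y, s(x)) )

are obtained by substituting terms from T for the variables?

36

Ground terms of depth ≤ 2:
  Let N_k count ground terms of depth at most k. Each non-constant term of depth ≤ k is some function symbol applied to depth-≤(k−1) arguments, giving N_k = 2 + N_{k-1}.
  N_0 = 2
  N_1 = 2 + 2 = 4
  N_2 = 2 + 4 = 6
  Explicitly: u, w, s(u), s(w), s(s(u)), s(s(w)).
So there are 6 ground terms available for substitution.
The body mentions every one of the 2 quantified variables; since ground terms form a free algebra, no two substitutions collapse to the same formula.
Number of ground instances = 6^2 = 36.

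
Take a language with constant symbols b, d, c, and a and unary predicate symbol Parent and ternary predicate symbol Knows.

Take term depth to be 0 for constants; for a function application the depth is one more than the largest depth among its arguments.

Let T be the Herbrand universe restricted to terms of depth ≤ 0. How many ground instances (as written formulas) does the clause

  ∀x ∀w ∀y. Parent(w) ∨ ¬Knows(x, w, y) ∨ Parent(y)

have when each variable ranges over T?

Ground terms of depth ≤ 0:
  With no function symbols every ground term is a constant, so there are exactly 4 ground terms at every depth bound.
  N_0 = 4
  Explicitly: b, d, c, a.
So there are 4 ground terms available for substitution.
The clause has 3 distinct variables (x, w, y), each appearing in the body. In the free term algebra distinct substitutions yield syntactically distinct ground instances.
Number of ground instances = 4^3 = 64.

64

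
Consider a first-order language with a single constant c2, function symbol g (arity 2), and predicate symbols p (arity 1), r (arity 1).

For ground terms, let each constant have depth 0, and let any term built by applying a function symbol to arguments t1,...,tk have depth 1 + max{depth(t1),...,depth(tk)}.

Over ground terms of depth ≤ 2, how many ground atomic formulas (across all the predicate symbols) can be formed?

10

First count ground terms of depth ≤ 2.
Write N_k for the number of ground terms of depth ≤ k. A term of depth ≤ k is either a constant or a function symbol applied to arguments of depth ≤ k−1, so N_k = 1 + N_{k-1}^2.
N_0 = 1
N_1 = 1 + 1^2 = 2
N_2 = 1 + 2^2 = 5
Explicitly: c2, g(c2, c2), g(c2, g(c2, c2)), g(g(c2, c2), c2), g(g(c2, c2), g(c2, c2)).
So |H| = 5.
For each predicate symbol, the number of ground atoms is |H| raised to its arity; summing:
  p: 5;  r: 5
Total ground atoms: 5 + 5 = 10.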